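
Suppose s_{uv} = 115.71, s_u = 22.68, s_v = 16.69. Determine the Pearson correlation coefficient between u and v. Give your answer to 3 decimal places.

r = Cov(u,v) / (s_u · s_v) = 115.71 / (22.68 × 16.69)
  = 115.71 / 378.5292 ≈ 0.306

0.306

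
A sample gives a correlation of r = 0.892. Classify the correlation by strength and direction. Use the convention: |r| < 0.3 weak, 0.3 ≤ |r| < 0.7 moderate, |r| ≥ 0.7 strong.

strong positive

r = 0.892 > 0 so the relationship is positive.
|r| = 0.892, which falls in the strong range.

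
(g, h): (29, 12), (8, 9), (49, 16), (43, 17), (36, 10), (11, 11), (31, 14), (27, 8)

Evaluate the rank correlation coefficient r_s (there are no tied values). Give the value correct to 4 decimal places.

Rank g: 4, 1, 8, 7, 6, 2, 5, 3
Rank h: 5, 2, 7, 8, 3, 4, 6, 1
d = rank(g) − rank(h): -1, -1, 1, -1, 3, -2, -1, 2; Σd² = 22
ρ = 1 − 6Σd² / [n(n²−1)] = 1 − 6×22 / (8×63) = 1 − 132/504 ≈ 0.7381

0.7381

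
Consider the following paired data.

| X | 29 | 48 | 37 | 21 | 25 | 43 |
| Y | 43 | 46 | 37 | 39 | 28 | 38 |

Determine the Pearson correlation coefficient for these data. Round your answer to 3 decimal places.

n = 6, ΣX = 203, ΣY = 231, ΣX² = 7429, ΣY² = 9083, ΣXY = 7977
nΣXY − ΣXΣY = 47862 − 46893 = 969
nΣX² − (ΣX)² = 44574 − 41209 = 3365; nΣY² − (ΣY)² = 54498 − 53361 = 1137
r = 969 / √(3365 × 1137) = 969 / 1956.0176 ≈ 0.495

0.495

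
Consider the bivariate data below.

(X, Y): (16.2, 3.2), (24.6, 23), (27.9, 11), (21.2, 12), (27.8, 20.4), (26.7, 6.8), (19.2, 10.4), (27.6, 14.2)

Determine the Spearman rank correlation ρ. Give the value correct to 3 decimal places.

0.452

Rank X: 1, 4, 8, 3, 7, 5, 2, 6
Rank Y: 1, 8, 4, 5, 7, 2, 3, 6
d = rank(X) − rank(Y): 0, -4, 4, -2, 0, 3, -1, 0; Σd² = 46
ρ = 1 − 6Σd² / [n(n²−1)] = 1 − 6×46 / (8×63) = 1 − 276/504 ≈ 0.452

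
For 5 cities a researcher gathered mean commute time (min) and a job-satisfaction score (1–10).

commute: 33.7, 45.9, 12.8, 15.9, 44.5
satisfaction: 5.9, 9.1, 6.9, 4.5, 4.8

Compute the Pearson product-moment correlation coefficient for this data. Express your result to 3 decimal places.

0.315

n = 5, Σx = 152.8, Σy = 31.2, Σx² = 5639.4, Σy² = 208.52, Σxy = 989.99
nΣxy − ΣxΣy = 4949.95 − 4767.36 = 182.59
nΣx² − (Σx)² = 28197 − 23347.84 = 4849.16; nΣy² − (Σy)² = 1042.6 − 973.44 = 69.16
r = 182.59 / √(4849.16 × 69.16) = 182.59 / 579.1096 ≈ 0.315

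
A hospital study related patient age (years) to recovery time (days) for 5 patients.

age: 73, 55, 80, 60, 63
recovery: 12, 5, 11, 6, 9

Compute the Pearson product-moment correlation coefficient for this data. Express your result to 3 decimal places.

0.901

n = 5, Σx = 331, Σy = 43, Σx² = 22323, Σy² = 407, Σxy = 2958
nΣxy − ΣxΣy = 14790 − 14233 = 557
nΣx² − (Σx)² = 111615 − 109561 = 2054; nΣy² − (Σy)² = 2035 − 1849 = 186
r = 557 / √(2054 × 186) = 557 / 618.0971 ≈ 0.901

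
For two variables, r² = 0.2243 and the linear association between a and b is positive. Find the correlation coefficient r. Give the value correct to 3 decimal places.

|r| = √0.2243 = 0.474
The association is positive, so r = 0.474.

0.474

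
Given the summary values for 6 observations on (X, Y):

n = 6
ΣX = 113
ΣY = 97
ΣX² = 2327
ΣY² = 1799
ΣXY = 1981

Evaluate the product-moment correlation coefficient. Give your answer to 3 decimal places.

0.720

r = (nΣXY − ΣXΣY) / √[(nΣX² − (ΣX)²)(nΣY² − (ΣY)²)]
Numerator: 6×1981 − 113×97 = 925
Denominator: √[(13962 − 12769)(10794 − 9409)] = √[1193 × 1385] = 1285.4202
r = 925 / 1285.4202 ≈ 0.720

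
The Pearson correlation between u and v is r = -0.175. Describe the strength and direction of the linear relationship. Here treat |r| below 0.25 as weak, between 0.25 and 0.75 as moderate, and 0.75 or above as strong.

r = -0.175 < 0 so the relationship is negative.
|r| = 0.175, which falls in the weak range.

weak negative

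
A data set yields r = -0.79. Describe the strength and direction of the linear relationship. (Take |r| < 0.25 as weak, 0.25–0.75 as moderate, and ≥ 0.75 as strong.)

r = -0.79 < 0 so the relationship is negative.
|r| = 0.79, which falls in the strong range.

strong negative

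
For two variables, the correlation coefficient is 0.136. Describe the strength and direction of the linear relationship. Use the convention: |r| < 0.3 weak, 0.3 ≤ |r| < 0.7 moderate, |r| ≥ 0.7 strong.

weak positive

r = 0.136 > 0 so the relationship is positive.
|r| = 0.136, which falls in the weak range.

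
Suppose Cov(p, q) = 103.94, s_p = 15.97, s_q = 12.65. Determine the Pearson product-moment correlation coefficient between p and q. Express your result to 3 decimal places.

r = Cov(p,q) / (s_p · s_q) = 103.94 / (15.97 × 12.65)
  = 103.94 / 202.0205 ≈ 0.515

0.515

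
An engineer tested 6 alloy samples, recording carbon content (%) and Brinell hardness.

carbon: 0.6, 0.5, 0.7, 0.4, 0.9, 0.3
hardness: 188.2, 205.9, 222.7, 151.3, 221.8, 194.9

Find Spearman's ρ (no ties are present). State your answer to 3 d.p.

0.657

Rank carbon: 4, 3, 5, 2, 6, 1
Rank hardness: 2, 4, 6, 1, 5, 3
d = rank(carbon) − rank(hardness): 2, -1, -1, 1, 1, -2; Σd² = 12
ρ = 1 − 6Σd² / [n(n²−1)] = 1 − 6×12 / (6×35) = 1 − 72/210 ≈ 0.657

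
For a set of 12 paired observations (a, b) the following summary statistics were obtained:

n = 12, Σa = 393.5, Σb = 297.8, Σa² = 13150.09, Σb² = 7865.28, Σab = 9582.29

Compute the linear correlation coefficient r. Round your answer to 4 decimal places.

-0.5350

r = (nΣab − ΣaΣb) / √[(nΣa² − (Σa)²)(nΣb² − (Σb)²)]
Numerator: 12×9582.29 − 393.5×297.8 = -2196.82
Denominator: √[(157801.08 − 154842.25)(94383.36 − 88684.84)] = √[2958.83 × 5698.52] = 4106.2089
r = -2196.82 / 4106.2089 ≈ -0.5350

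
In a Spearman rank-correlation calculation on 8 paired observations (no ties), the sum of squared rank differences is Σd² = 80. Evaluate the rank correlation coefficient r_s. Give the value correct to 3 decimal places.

ρ = 1 − 6Σd² / [n(n²−1)] = 1 − 6×80 / (8×63)
  = 1 − 480/504 = 1 − 0.9524 ≈ 0.048

0.048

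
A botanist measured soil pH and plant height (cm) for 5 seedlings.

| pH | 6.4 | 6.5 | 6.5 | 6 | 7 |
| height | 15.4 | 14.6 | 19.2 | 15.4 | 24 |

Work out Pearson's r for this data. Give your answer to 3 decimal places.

0.807

n = 5, Σx = 32.4, Σy = 88.6, Σx² = 210.46, Σy² = 1632.12, Σxy = 578.66
nΣxy − ΣxΣy = 2893.3 − 2870.64 = 22.66
nΣx² − (Σx)² = 1052.3 − 1049.76 = 2.54; nΣy² − (Σy)² = 8160.6 − 7849.96 = 310.64
r = 22.66 / √(2.54 × 310.64) = 22.66 / 28.0896 ≈ 0.807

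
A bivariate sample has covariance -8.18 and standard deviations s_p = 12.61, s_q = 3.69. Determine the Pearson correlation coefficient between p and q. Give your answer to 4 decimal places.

r = Cov(p,q) / (s_p · s_q) = -8.18 / (12.61 × 3.69)
  = -8.18 / 46.5309 ≈ -0.1758

-0.1758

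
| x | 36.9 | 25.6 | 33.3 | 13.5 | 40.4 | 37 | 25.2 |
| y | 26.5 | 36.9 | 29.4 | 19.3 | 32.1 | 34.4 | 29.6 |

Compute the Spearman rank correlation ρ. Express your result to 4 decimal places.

0.3929

Rank x: 5, 3, 4, 1, 7, 6, 2
Rank y: 2, 7, 3, 1, 5, 6, 4
d = rank(x) − rank(y): 3, -4, 1, 0, 2, 0, -2; Σd² = 34
ρ = 1 − 6Σd² / [n(n²−1)] = 1 − 6×34 / (7×48) = 1 − 204/336 ≈ 0.3929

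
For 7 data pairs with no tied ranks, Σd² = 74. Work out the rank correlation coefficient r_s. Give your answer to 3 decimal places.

-0.321

ρ = 1 − 6Σd² / [n(n²−1)] = 1 − 6×74 / (7×48)
  = 1 − 444/336 = 1 − 1.3214 ≈ -0.321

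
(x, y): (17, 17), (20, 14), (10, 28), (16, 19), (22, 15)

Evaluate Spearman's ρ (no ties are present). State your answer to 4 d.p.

-0.9000

Rank x: 3, 4, 1, 2, 5
Rank y: 3, 1, 5, 4, 2
d = rank(x) − rank(y): 0, 3, -4, -2, 3; Σd² = 38
ρ = 1 − 6Σd² / [n(n²−1)] = 1 − 6×38 / (5×24) = 1 − 228/120 ≈ -0.9000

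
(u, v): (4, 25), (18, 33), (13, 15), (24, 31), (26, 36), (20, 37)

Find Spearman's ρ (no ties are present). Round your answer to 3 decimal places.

Rank u: 1, 3, 2, 5, 6, 4
Rank v: 2, 4, 1, 3, 5, 6
d = rank(u) − rank(v): -1, -1, 1, 2, 1, -2; Σd² = 12
ρ = 1 − 6Σd² / [n(n²−1)] = 1 − 6×12 / (6×35) = 1 − 72/210 ≈ 0.657

0.657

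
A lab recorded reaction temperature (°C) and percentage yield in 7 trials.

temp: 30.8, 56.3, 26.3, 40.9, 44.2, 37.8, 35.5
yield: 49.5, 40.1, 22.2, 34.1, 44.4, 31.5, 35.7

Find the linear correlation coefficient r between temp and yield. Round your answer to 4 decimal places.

0.3493

n = 7, Σx = 271.8, Σy = 257.5, Σx² = 11125.56, Σy² = 9952.01, Σxy = 10181.31
nΣxy − ΣxΣy = 71269.17 − 69988.5 = 1280.67
nΣx² − (Σx)² = 77878.92 − 73875.24 = 4003.68; nΣy² − (Σy)² = 69664.07 − 66306.25 = 3357.82
r = 1280.67 / √(4003.68 × 3357.82) = 1280.67 / 3666.5565 ≈ 0.3493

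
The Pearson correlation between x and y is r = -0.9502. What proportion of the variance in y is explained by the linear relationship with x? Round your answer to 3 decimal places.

0.903

r² = (-0.9502)² = 0.903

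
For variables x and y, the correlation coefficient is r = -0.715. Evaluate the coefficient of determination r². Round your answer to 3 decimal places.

0.511

r² = (-0.715)² = 0.511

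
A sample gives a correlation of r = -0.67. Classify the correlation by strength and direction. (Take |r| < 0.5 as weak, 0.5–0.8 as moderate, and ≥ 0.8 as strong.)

moderate negative

r = -0.67 < 0 so the relationship is negative.
|r| = 0.67, which falls in the moderate range.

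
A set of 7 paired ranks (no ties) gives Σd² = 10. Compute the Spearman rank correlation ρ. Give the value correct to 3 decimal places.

0.821

ρ = 1 − 6Σd² / [n(n²−1)] = 1 − 6×10 / (7×48)
  = 1 − 60/336 = 1 − 0.1786 ≈ 0.821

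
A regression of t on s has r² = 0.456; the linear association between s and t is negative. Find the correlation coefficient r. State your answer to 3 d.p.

-0.675

|r| = √0.456 = 0.675
The association is negative, so r = −0.675.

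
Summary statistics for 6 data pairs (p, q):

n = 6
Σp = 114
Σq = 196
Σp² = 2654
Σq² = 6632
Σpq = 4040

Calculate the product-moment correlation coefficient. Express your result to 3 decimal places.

r = (nΣpq − ΣpΣq) / √[(nΣp² − (Σp)²)(nΣq² − (Σq)²)]
Numerator: 6×4040 − 114×196 = 1896
Denominator: √[(15924 − 12996)(39792 − 38416)] = √[2928 × 1376] = 2007.2190
r = 1896 / 2007.2190 ≈ 0.945

0.945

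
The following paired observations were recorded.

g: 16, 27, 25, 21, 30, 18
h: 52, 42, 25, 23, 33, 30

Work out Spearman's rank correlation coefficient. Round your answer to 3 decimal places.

Rank g: 1, 5, 4, 3, 6, 2
Rank h: 6, 5, 2, 1, 4, 3
d = rank(g) − rank(h): -5, 0, 2, 2, 2, -1; Σd² = 38
ρ = 1 − 6Σd² / [n(n²−1)] = 1 − 6×38 / (6×35) = 1 − 228/210 ≈ -0.086

-0.086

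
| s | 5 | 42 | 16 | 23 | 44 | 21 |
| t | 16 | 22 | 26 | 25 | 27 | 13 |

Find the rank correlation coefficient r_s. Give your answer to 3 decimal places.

0.486

Rank s: 1, 5, 2, 4, 6, 3
Rank t: 2, 3, 5, 4, 6, 1
d = rank(s) − rank(t): -1, 2, -3, 0, 0, 2; Σd² = 18
ρ = 1 − 6Σd² / [n(n²−1)] = 1 − 6×18 / (6×35) = 1 − 108/210 ≈ 0.486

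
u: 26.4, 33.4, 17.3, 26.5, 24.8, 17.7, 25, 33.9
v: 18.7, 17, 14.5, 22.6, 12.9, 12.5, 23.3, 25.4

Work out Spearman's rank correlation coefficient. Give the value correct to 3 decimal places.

Rank u: 5, 7, 1, 6, 3, 2, 4, 8
Rank v: 5, 4, 3, 6, 2, 1, 7, 8
d = rank(u) − rank(v): 0, 3, -2, 0, 1, 1, -3, 0; Σd² = 24
ρ = 1 − 6Σd² / [n(n²−1)] = 1 − 6×24 / (8×63) = 1 − 144/504 ≈ 0.714

0.714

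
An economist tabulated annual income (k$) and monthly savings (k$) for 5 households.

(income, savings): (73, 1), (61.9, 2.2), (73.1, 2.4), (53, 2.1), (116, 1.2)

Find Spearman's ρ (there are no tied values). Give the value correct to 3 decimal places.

Rank income: 3, 2, 4, 1, 5
Rank savings: 1, 4, 5, 3, 2
d = rank(income) − rank(savings): 2, -2, -1, -2, 3; Σd² = 22
ρ = 1 − 6Σd² / [n(n²−1)] = 1 − 6×22 / (5×24) = 1 − 132/120 ≈ -0.100

-0.100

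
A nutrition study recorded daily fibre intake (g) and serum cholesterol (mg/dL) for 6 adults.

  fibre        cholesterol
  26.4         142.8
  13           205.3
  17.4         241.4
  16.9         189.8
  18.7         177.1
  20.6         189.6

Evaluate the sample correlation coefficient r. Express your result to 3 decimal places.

-0.714

n = 6, Σx = 113, Σy = 1146, Σx² = 2228.38, Σy² = 224150.5, Σxy = 21064.33
nΣxy − ΣxΣy = 126385.98 − 129498 = -3112.02
nΣx² − (Σx)² = 13370.28 − 12769 = 601.28; nΣy² − (Σy)² = 1344903 − 1313316 = 31587
r = -3112.02 / √(601.28 × 31587) = -3112.02 / 4358.0536 ≈ -0.714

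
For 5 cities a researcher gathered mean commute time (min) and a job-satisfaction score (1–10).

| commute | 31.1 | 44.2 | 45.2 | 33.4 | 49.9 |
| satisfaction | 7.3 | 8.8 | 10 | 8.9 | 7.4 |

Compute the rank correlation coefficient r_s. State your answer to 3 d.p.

0.300

Rank commute: 1, 3, 4, 2, 5
Rank satisfaction: 1, 3, 5, 4, 2
d = rank(commute) − rank(satisfaction): 0, 0, -1, -2, 3; Σd² = 14
ρ = 1 − 6Σd² / [n(n²−1)] = 1 − 6×14 / (5×24) = 1 − 84/120 ≈ 0.300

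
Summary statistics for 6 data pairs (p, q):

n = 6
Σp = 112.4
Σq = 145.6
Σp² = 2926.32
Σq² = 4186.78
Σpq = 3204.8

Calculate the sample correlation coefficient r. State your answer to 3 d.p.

0.652

r = (nΣpq − ΣpΣq) / √[(nΣp² − (Σp)²)(nΣq² − (Σq)²)]
Numerator: 6×3204.8 − 112.4×145.6 = 2863.36
Denominator: √[(17557.92 − 12633.76)(25120.68 − 21199.36)] = √[4924.16 × 3921.32] = 4394.2243
r = 2863.36 / 4394.2243 ≈ 0.652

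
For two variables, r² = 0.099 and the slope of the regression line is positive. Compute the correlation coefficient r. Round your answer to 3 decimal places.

|r| = √0.099 = 0.315
The association is positive, so r = 0.315.

0.315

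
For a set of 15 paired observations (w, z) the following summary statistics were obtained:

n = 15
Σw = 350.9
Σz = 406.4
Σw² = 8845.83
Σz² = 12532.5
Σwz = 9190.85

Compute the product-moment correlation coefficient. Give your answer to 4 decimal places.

-0.3211

r = (nΣwz − ΣwΣz) / √[(nΣw² − (Σw)²)(nΣz² − (Σz)²)]
Numerator: 15×9190.85 − 350.9×406.4 = -4743.01
Denominator: √[(132687.45 − 123130.81)(187987.5 − 165160.96)] = √[9556.64 × 22826.54] = 14769.7334
r = -4743.01 / 14769.7334 ≈ -0.3211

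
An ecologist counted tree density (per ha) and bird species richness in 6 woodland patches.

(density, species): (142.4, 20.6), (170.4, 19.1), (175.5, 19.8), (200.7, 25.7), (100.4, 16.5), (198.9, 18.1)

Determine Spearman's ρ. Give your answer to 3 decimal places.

Rank density: 2, 3, 4, 6, 1, 5
Rank species: 5, 3, 4, 6, 1, 2
d = rank(density) − rank(species): -3, 0, 0, 0, 0, 3; Σd² = 18
ρ = 1 − 6Σd² / [n(n²−1)] = 1 − 6×18 / (6×35) = 1 − 108/210 ≈ 0.486

0.486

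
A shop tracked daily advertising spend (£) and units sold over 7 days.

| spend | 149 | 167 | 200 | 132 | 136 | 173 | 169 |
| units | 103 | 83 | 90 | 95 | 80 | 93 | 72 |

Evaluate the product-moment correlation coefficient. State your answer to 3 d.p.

-0.137

n = 7, Σx = 1126, Σy = 616, Σx² = 184500, Σy² = 54856, Σxy = 98885
nΣxy − ΣxΣy = 692195 − 693616 = -1421
nΣx² − (Σx)² = 1291500 − 1267876 = 23624; nΣy² − (Σy)² = 383992 − 379456 = 4536
r = -1421 / √(23624 × 4536) = -1421 / 10351.7372 ≈ -0.137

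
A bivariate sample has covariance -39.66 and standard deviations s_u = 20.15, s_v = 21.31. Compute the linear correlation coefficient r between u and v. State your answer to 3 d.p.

r = Cov(u,v) / (s_u · s_v) = -39.66 / (20.15 × 21.31)
  = -39.66 / 429.3965 ≈ -0.092

-0.092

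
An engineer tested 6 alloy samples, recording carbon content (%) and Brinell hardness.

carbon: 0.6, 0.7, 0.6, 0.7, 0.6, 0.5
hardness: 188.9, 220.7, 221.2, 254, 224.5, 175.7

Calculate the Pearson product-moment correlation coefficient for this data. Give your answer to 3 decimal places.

n = 6, Σx = 3.7, Σy = 1285, Σx² = 2.31, Σy² = 279107.88, Σxy = 800.9
nΣxy − ΣxΣy = 4805.4 − 4754.5 = 50.9
nΣx² − (Σx)² = 13.86 − 13.69 = 0.17; nΣy² − (Σy)² = 1674647.28 − 1651225 = 23422.28
r = 50.9 / √(0.17 × 23422.28) = 50.9 / 63.1014 ≈ 0.807

0.807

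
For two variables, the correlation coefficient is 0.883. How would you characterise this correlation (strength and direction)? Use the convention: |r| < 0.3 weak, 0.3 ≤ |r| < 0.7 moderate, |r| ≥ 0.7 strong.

r = 0.883 > 0 so the relationship is positive.
|r| = 0.883, which falls in the strong range.

strong positive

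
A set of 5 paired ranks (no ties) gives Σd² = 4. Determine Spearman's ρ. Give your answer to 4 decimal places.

0.8000

ρ = 1 − 6Σd² / [n(n²−1)] = 1 − 6×4 / (5×24)
  = 1 − 24/120 = 1 − 0.20000 ≈ 0.8000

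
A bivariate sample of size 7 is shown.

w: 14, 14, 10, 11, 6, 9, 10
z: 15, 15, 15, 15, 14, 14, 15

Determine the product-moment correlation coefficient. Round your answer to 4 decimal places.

n = 7, Σw = 74, Σz = 103, Σw² = 830, Σz² = 1517, Σwz = 1095
nΣwz − ΣwΣz = 7665 − 7622 = 43
nΣw² − (Σw)² = 5810 − 5476 = 334; nΣz² − (Σz)² = 10619 − 10609 = 10
r = 43 / √(334 × 10) = 43 / 57.7927 ≈ 0.7440

0.7440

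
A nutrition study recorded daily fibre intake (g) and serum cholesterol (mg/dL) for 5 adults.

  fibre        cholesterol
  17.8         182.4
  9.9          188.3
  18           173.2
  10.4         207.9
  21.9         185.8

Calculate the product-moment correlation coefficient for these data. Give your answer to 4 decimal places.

n = 5, Σx = 78, Σy = 937.6, Σx² = 1326.62, Σy² = 176468.94, Σxy = 14459.67
nΣxy − ΣxΣy = 72298.35 − 73132.8 = -834.45
nΣx² − (Σx)² = 6633.1 − 6084 = 549.1; nΣy² − (Σy)² = 882344.7 − 879093.76 = 3250.94
r = -834.45 / √(549.1 × 3250.94) = -834.45 / 1336.0730 ≈ -0.6246

-0.6246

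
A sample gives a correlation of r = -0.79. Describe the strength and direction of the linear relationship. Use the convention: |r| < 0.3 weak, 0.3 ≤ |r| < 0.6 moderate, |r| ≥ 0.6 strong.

r = -0.79 < 0 so the relationship is negative.
|r| = 0.79, which falls in the strong range.

strong negative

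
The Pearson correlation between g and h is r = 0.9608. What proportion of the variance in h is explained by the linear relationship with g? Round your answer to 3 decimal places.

r² = (0.9608)² = 0.923

0.923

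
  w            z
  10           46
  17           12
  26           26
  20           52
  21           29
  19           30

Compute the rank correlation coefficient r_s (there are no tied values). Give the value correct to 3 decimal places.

-0.200

Rank w: 1, 2, 6, 4, 5, 3
Rank z: 5, 1, 2, 6, 3, 4
d = rank(w) − rank(z): -4, 1, 4, -2, 2, -1; Σd² = 42
ρ = 1 − 6Σd² / [n(n²−1)] = 1 − 6×42 / (6×35) = 1 − 252/210 ≈ -0.200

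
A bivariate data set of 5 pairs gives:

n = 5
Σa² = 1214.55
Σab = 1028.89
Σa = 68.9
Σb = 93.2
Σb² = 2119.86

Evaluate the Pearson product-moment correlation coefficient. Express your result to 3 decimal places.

r = (nΣab − ΣaΣb) / √[(nΣa² − (Σa)²)(nΣb² − (Σb)²)]
Numerator: 5×1028.89 − 68.9×93.2 = -1277.03
Denominator: √[(6072.75 − 4747.21)(10599.3 − 8686.24)] = √[1325.54 × 1913.06] = 1592.4313
r = -1277.03 / 1592.4313 ≈ -0.802

-0.802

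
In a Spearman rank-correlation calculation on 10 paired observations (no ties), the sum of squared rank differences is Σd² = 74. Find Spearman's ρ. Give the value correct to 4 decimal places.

ρ = 1 − 6Σd² / [n(n²−1)] = 1 − 6×74 / (10×99)
  = 1 − 444/990 = 1 − 0.44848 ≈ 0.5515

0.5515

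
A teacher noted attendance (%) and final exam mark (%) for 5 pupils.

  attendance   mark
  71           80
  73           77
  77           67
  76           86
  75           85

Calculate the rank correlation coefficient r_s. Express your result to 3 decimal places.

-0.100

Rank attendance: 1, 2, 5, 4, 3
Rank mark: 3, 2, 1, 5, 4
d = rank(attendance) − rank(mark): -2, 0, 4, -1, -1; Σd² = 22
ρ = 1 − 6Σd² / [n(n²−1)] = 1 − 6×22 / (5×24) = 1 − 132/120 ≈ -0.100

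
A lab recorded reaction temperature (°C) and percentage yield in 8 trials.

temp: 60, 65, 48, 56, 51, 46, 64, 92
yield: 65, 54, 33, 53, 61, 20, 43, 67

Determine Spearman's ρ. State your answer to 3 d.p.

0.690

Rank temp: 5, 7, 2, 4, 3, 1, 6, 8
Rank yield: 7, 5, 2, 4, 6, 1, 3, 8
d = rank(temp) − rank(yield): -2, 2, 0, 0, -3, 0, 3, 0; Σd² = 26
ρ = 1 − 6Σd² / [n(n²−1)] = 1 − 6×26 / (8×63) = 1 − 156/504 ≈ 0.690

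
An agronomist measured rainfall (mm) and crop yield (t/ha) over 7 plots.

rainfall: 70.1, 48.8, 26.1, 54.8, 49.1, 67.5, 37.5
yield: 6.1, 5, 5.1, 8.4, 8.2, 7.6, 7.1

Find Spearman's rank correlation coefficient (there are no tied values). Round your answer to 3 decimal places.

Rank rainfall: 7, 3, 1, 5, 4, 6, 2
Rank yield: 3, 1, 2, 7, 6, 5, 4
d = rank(rainfall) − rank(yield): 4, 2, -1, -2, -2, 1, -2; Σd² = 34
ρ = 1 − 6Σd² / [n(n²−1)] = 1 − 6×34 / (7×48) = 1 − 204/336 ≈ 0.393

0.393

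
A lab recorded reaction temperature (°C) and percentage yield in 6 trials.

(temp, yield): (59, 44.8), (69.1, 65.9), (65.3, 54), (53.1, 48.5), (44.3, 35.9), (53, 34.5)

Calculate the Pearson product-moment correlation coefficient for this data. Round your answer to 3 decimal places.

0.875

n = 6, Σx = 343.8, Σy = 283.6, Σx² = 20111, Σy² = 14097.16, Σxy = 16717.31
nΣxy − ΣxΣy = 100303.86 − 97501.68 = 2802.18
nΣx² − (Σx)² = 120666 − 118198.44 = 2467.56; nΣy² − (Σy)² = 84582.96 − 80428.96 = 4154
r = 2802.18 / √(2467.56 × 4154) = 2802.18 / 3201.6003 ≈ 0.875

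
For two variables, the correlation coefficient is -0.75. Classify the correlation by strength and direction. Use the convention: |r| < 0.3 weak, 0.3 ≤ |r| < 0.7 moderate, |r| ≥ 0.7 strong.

r = -0.75 < 0 so the relationship is negative.
|r| = 0.75, which falls in the strong range.

strong negative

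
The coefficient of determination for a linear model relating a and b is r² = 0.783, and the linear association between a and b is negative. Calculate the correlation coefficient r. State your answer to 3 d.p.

|r| = √0.783 = 0.885
The association is negative, so r = −0.885.

-0.885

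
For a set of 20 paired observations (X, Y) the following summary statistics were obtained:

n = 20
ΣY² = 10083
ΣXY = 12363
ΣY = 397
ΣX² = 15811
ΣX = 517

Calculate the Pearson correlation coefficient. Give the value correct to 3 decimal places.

0.905

r = (nΣXY − ΣXΣY) / √[(nΣX² − (ΣX)²)(nΣY² − (ΣY)²)]
Numerator: 20×12363 − 517×397 = 42011
Denominator: √[(316220 − 267289)(201660 − 157609)] = √[48931 × 44051] = 46426.9262
r = 42011 / 46426.9262 ≈ 0.905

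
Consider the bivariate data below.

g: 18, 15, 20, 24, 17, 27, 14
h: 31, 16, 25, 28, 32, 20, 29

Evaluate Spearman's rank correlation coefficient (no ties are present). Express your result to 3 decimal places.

-0.250

Rank g: 4, 2, 5, 6, 3, 7, 1
Rank h: 6, 1, 3, 4, 7, 2, 5
d = rank(g) − rank(h): -2, 1, 2, 2, -4, 5, -4; Σd² = 70
ρ = 1 − 6Σd² / [n(n²−1)] = 1 − 6×70 / (7×48) = 1 − 420/336 ≈ -0.250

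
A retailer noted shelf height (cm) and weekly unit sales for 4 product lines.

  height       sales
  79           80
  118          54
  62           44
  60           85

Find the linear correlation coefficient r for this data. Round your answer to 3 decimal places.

n = 4, Σx = 319, Σy = 263, Σx² = 27609, Σy² = 18477, Σxy = 20520
nΣxy − ΣxΣy = 82080 − 83897 = -1817
nΣx² − (Σx)² = 110436 − 101761 = 8675; nΣy² − (Σy)² = 73908 − 69169 = 4739
r = -1817 / √(8675 × 4739) = -1817 / 6411.7724 ≈ -0.283

-0.283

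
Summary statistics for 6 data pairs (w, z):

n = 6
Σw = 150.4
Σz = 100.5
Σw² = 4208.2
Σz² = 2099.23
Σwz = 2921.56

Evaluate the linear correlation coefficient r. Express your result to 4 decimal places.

0.9426

r = (nΣwz − ΣwΣz) / √[(nΣw² − (Σw)²)(nΣz² − (Σz)²)]
Numerator: 6×2921.56 − 150.4×100.5 = 2414.16
Denominator: √[(25249.2 − 22620.16)(12595.38 − 10100.25)] = √[2629.04 × 2495.13] = 2561.2100
r = 2414.16 / 2561.2100 ≈ 0.9426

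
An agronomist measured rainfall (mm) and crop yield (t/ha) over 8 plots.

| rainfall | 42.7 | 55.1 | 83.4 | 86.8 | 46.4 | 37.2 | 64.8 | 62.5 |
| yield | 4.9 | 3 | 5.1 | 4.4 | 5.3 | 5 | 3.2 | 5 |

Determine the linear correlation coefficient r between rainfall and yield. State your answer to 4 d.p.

n = 8, Σx = 478.9, Σy = 35.9, Σx² = 30991.19, Σy² = 166.71, Σxy = 2133.57
nΣxy − ΣxΣy = 17068.56 − 17192.51 = -123.95
nΣx² − (Σx)² = 247929.52 − 229345.21 = 18584.31; nΣy² − (Σy)² = 1333.68 − 1288.81 = 44.87
r = -123.95 / √(18584.31 × 44.87) = -123.95 / 913.1692 ≈ -0.1357

-0.1357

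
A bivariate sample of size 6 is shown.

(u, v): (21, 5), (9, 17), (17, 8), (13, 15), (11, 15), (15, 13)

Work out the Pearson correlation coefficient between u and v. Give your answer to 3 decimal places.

-0.966

n = 6, Σu = 86, Σv = 73, Σu² = 1326, Σv² = 997, Σuv = 949
nΣuv − ΣuΣv = 5694 − 6278 = -584
nΣu² − (Σu)² = 7956 − 7396 = 560; nΣv² − (Σv)² = 5982 − 5329 = 653
r = -584 / √(560 × 653) = -584 / 604.7148 ≈ -0.966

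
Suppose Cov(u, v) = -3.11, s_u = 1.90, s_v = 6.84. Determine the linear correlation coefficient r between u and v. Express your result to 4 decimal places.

r = Cov(u,v) / (s_u · s_v) = -3.11 / (1.90 × 6.84)
  = -3.11 / 12.9960 ≈ -0.2393

-0.2393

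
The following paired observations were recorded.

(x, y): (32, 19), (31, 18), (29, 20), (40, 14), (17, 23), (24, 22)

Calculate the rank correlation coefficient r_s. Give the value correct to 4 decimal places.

Rank x: 5, 4, 3, 6, 1, 2
Rank y: 3, 2, 4, 1, 6, 5
d = rank(x) − rank(y): 2, 2, -1, 5, -5, -3; Σd² = 68
ρ = 1 − 6Σd² / [n(n²−1)] = 1 − 6×68 / (6×35) = 1 − 408/210 ≈ -0.9429

-0.9429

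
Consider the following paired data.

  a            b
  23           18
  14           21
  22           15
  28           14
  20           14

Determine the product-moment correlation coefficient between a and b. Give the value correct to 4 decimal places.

n = 5, Σa = 107, Σb = 82, Σa² = 2393, Σb² = 1382, Σab = 1710
nΣab − ΣaΣb = 8550 − 8774 = -224
nΣa² − (Σa)² = 11965 − 11449 = 516; nΣb² − (Σb)² = 6910 − 6724 = 186
r = -224 / √(516 × 186) = -224 / 309.7999 ≈ -0.7230

-0.7230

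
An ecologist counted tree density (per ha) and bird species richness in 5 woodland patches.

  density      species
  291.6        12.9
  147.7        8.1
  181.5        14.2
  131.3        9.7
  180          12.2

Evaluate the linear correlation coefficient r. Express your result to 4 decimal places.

n = 5, Σx = 932.1, Σy = 57.1, Σx² = 189427.79, Σy² = 676.59, Σxy = 11004.92
nΣxy − ΣxΣy = 55024.6 − 53222.91 = 1801.69
nΣx² − (Σx)² = 947138.95 − 868810.41 = 78328.54; nΣy² − (Σy)² = 3382.95 − 3260.41 = 122.54
r = 1801.69 / √(78328.54 × 122.54) = 1801.69 / 3098.1251 ≈ 0.5815

0.5815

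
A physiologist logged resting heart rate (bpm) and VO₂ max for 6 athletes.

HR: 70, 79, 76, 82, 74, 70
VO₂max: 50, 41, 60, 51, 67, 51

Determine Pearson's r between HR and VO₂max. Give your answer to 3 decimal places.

-0.204

n = 6, Σx = 451, Σy = 320, Σx² = 34017, Σy² = 17472, Σxy = 24009
nΣxy − ΣxΣy = 144054 − 144320 = -266
nΣx² − (Σx)² = 204102 − 203401 = 701; nΣy² − (Σy)² = 104832 − 102400 = 2432
r = -266 / √(701 × 2432) = -266 / 1305.6922 ≈ -0.204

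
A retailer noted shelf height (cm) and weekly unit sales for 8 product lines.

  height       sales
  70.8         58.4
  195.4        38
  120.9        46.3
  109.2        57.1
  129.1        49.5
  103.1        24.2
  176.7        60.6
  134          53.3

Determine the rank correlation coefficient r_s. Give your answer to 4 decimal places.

-0.0238

Rank height: 1, 8, 4, 3, 5, 2, 7, 6
Rank sales: 7, 2, 3, 6, 4, 1, 8, 5
d = rank(height) − rank(sales): -6, 6, 1, -3, 1, 1, -1, 1; Σd² = 86
ρ = 1 − 6Σd² / [n(n²−1)] = 1 − 6×86 / (8×63) = 1 − 516/504 ≈ -0.0238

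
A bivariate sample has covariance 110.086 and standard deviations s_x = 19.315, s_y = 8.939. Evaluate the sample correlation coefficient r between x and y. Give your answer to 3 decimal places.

r = Cov(x,y) / (s_x · s_y) = 110.086 / (19.315 × 8.939)
  = 110.086 / 172.6568 ≈ 0.638

0.638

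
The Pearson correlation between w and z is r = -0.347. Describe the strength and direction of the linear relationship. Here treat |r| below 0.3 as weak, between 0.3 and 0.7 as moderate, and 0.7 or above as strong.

moderate negative

r = -0.347 < 0 so the relationship is negative.
|r| = 0.347, which falls in the moderate range.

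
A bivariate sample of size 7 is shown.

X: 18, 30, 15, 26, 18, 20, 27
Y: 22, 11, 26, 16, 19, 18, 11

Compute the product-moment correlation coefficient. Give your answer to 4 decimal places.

-0.9418

n = 7, ΣX = 154, ΣY = 123, ΣX² = 3578, ΣY² = 2343, ΣXY = 2531
nΣXY − ΣXΣY = 17717 − 18942 = -1225
nΣX² − (ΣX)² = 25046 − 23716 = 1330; nΣY² − (ΣY)² = 16401 − 15129 = 1272
r = -1225 / √(1330 × 1272) = -1225 / 1300.6767 ≈ -0.9418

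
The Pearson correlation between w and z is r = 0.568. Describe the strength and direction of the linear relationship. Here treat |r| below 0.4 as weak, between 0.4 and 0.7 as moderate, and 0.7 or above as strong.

moderate positive

r = 0.568 > 0 so the relationship is positive.
|r| = 0.568, which falls in the moderate range.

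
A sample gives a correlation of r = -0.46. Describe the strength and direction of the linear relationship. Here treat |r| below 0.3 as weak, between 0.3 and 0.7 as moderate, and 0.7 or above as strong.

moderate negative

r = -0.46 < 0 so the relationship is negative.
|r| = 0.46, which falls in the moderate range.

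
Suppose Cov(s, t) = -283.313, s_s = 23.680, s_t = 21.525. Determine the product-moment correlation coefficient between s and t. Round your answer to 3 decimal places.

-0.556

r = Cov(s,t) / (s_s · s_t) = -283.313 / (23.680 × 21.525)
  = -283.313 / 509.7120 ≈ -0.556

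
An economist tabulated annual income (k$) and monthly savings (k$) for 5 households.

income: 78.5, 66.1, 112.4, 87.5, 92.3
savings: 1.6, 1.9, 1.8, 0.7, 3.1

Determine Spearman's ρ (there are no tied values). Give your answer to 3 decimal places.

0.100

Rank income: 2, 1, 5, 3, 4
Rank savings: 2, 4, 3, 1, 5
d = rank(income) − rank(savings): 0, -3, 2, 2, -1; Σd² = 18
ρ = 1 − 6Σd² / [n(n²−1)] = 1 − 6×18 / (5×24) = 1 − 108/120 ≈ 0.100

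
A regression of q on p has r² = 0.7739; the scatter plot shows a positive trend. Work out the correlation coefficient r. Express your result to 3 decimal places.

0.880

|r| = √0.7739 = 0.880
The association is positive, so r = 0.880.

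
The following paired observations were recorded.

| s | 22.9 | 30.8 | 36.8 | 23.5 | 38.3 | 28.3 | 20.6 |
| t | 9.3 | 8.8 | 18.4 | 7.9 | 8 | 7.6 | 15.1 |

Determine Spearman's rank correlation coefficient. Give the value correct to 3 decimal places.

Rank s: 2, 5, 6, 3, 7, 4, 1
Rank t: 5, 4, 7, 2, 3, 1, 6
d = rank(s) − rank(t): -3, 1, -1, 1, 4, 3, -5; Σd² = 62
ρ = 1 − 6Σd² / [n(n²−1)] = 1 − 6×62 / (7×48) = 1 − 372/336 ≈ -0.107

-0.107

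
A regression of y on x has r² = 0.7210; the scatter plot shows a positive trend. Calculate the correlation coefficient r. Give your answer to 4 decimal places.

|r| = √0.7210 = 0.8491
The association is positive, so r = 0.8491.

0.8491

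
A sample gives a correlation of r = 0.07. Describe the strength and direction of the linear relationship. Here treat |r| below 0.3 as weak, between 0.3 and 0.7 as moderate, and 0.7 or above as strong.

r = 0.07 > 0 so the relationship is positive.
|r| = 0.07, which falls in the weak range.

weak positive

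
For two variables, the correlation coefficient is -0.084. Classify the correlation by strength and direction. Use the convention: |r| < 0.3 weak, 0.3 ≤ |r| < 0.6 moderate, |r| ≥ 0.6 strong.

r = -0.084 < 0 so the relationship is negative.
|r| = 0.084, which falls in the weak range.

weak negative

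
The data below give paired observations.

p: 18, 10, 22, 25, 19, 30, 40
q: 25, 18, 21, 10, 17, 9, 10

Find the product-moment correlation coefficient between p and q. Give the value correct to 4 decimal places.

n = 7, Σp = 164, Σq = 110, Σp² = 4394, Σq² = 1960, Σpq = 2335
nΣpq − ΣpΣq = 16345 − 18040 = -1695
nΣp² − (Σp)² = 30758 − 26896 = 3862; nΣq² − (Σq)² = 13720 − 12100 = 1620
r = -1695 / √(3862 × 1620) = -1695 / 2501.2877 ≈ -0.6777

-0.6777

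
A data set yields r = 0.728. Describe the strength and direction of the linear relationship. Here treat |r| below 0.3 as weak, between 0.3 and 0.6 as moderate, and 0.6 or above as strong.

r = 0.728 > 0 so the relationship is positive.
|r| = 0.728, which falls in the strong range.

strong positive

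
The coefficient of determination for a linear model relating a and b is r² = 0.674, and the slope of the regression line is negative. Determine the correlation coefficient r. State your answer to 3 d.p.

-0.821

|r| = √0.674 = 0.821
The association is negative, so r = −0.821.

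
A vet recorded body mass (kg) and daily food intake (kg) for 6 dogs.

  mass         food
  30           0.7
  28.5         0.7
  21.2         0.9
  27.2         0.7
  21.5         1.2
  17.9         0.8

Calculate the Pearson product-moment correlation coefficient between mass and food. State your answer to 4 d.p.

n = 6, Σx = 146.3, Σy = 5, Σx² = 3684.19, Σy² = 4.36, Σxy = 119.19
nΣxy − ΣxΣy = 715.14 − 731.5 = -16.36
nΣx² − (Σx)² = 22105.14 − 21403.69 = 701.45; nΣy² − (Σy)² = 26.16 − 25 = 1.16
r = -16.36 / √(701.45 × 1.16) = -16.36 / 28.5251 ≈ -0.5735

-0.5735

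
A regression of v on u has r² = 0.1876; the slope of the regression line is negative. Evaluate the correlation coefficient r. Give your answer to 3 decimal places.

-0.433

|r| = √0.1876 = 0.433
The association is negative, so r = −0.433.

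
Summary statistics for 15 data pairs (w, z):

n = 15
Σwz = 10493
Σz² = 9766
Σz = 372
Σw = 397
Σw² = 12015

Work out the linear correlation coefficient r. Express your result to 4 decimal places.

r = (nΣwz − ΣwΣz) / √[(nΣw² − (Σw)²)(nΣz² − (Σz)²)]
Numerator: 15×10493 − 397×372 = 9711
Denominator: √[(180225 − 157609)(146490 − 138384)] = √[22616 × 8106] = 13539.7672
r = 9711 / 13539.7672 ≈ 0.7172

0.7172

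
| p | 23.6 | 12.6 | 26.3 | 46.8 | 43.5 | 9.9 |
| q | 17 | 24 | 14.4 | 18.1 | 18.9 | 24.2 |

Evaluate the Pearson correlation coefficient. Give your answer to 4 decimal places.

n = 6, Σp = 162.7, Σq = 116.6, Σp² = 5587.91, Σq² = 2342.82, Σpq = 2991.13
nΣpq − ΣpΣq = 17946.78 − 18970.82 = -1024.04
nΣp² − (Σp)² = 33527.46 − 26471.29 = 7056.17; nΣq² − (Σq)² = 14056.92 − 13595.56 = 461.36
r = -1024.04 / √(7056.17 × 461.36) = -1024.04 / 1804.2823 ≈ -0.5676

-0.5676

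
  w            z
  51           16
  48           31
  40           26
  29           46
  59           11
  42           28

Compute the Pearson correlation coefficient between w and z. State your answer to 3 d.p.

n = 6, Σw = 269, Σz = 158, Σw² = 12591, Σz² = 4914, Σwz = 6503
nΣwz − ΣwΣz = 39018 − 42502 = -3484
nΣw² − (Σw)² = 75546 − 72361 = 3185; nΣz² − (Σz)² = 29484 − 24964 = 4520
r = -3484 / √(3185 × 4520) = -3484 / 3794.2325 ≈ -0.918

-0.918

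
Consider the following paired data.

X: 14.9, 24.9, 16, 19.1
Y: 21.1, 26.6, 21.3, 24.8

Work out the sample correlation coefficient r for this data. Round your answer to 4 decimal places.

n = 4, ΣX = 74.9, ΣY = 93.8, ΣX² = 1462.83, ΣY² = 2221.5, ΣXY = 1791.21
nΣXY − ΣXΣY = 7164.84 − 7025.62 = 139.22
nΣX² − (ΣX)² = 5851.32 − 5610.01 = 241.31; nΣY² − (ΣY)² = 8886 − 8798.44 = 87.56
r = 139.22 / √(241.31 × 87.56) = 139.22 / 145.3585 ≈ 0.9578

0.9578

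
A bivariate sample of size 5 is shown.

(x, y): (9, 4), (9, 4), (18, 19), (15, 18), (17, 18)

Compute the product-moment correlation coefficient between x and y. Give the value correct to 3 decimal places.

0.977

n = 5, Σx = 68, Σy = 63, Σx² = 1000, Σy² = 1041, Σxy = 990
nΣxy − ΣxΣy = 4950 − 4284 = 666
nΣx² − (Σx)² = 5000 − 4624 = 376; nΣy² − (Σy)² = 5205 − 3969 = 1236
r = 666 / √(376 × 1236) = 666 / 681.7155 ≈ 0.977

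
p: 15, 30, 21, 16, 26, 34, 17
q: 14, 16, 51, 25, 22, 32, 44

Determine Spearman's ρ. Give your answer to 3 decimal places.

0.179

Rank p: 1, 6, 4, 2, 5, 7, 3
Rank q: 1, 2, 7, 4, 3, 5, 6
d = rank(p) − rank(q): 0, 4, -3, -2, 2, 2, -3; Σd² = 46
ρ = 1 − 6Σd² / [n(n²−1)] = 1 − 6×46 / (7×48) = 1 − 276/336 ≈ 0.179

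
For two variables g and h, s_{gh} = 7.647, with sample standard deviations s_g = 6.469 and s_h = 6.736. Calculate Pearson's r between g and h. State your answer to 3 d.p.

r = Cov(g,h) / (s_g · s_h) = 7.647 / (6.469 × 6.736)
  = 7.647 / 43.5752 ≈ 0.175

0.175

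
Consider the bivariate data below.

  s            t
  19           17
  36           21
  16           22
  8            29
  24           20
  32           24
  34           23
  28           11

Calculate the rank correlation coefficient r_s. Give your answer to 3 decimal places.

Rank s: 3, 8, 2, 1, 4, 6, 7, 5
Rank t: 2, 4, 5, 8, 3, 7, 6, 1
d = rank(s) − rank(t): 1, 4, -3, -7, 1, -1, 1, 4; Σd² = 94
ρ = 1 − 6Σd² / [n(n²−1)] = 1 − 6×94 / (8×63) = 1 − 564/504 ≈ -0.119

-0.119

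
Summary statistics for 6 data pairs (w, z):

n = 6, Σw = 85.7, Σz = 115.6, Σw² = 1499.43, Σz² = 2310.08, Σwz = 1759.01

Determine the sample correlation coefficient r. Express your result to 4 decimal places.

r = (nΣwz − ΣwΣz) / √[(nΣw² − (Σw)²)(nΣz² − (Σz)²)]
Numerator: 6×1759.01 − 85.7×115.6 = 647.14
Denominator: √[(8996.58 − 7344.49)(13860.48 − 13363.36)] = √[1652.09 × 497.12] = 906.2489
r = 647.14 / 906.2489 ≈ 0.7141

0.7141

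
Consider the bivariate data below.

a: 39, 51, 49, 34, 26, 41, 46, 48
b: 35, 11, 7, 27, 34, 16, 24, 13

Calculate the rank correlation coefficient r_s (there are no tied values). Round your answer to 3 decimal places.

Rank a: 3, 8, 7, 2, 1, 4, 5, 6
Rank b: 8, 2, 1, 6, 7, 4, 5, 3
d = rank(a) − rank(b): -5, 6, 6, -4, -6, 0, 0, 3; Σd² = 158
ρ = 1 − 6Σd² / [n(n²−1)] = 1 − 6×158 / (8×63) = 1 − 948/504 ≈ -0.881

-0.881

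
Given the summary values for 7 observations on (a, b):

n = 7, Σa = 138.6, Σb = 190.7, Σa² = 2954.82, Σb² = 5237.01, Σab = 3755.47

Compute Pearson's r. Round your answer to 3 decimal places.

r = (nΣab − ΣaΣb) / √[(nΣa² − (Σa)²)(nΣb² − (Σb)²)]
Numerator: 7×3755.47 − 138.6×190.7 = -142.73
Denominator: √[(20683.74 − 19209.96)(36659.07 − 36366.49)] = √[1473.78 × 292.58] = 656.6571
r = -142.73 / 656.6571 ≈ -0.217

-0.217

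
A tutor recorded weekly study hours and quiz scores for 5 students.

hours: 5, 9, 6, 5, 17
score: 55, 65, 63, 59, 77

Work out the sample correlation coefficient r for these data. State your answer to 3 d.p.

n = 5, Σx = 42, Σy = 319, Σx² = 456, Σy² = 20629, Σxy = 2842
nΣxy − ΣxΣy = 14210 − 13398 = 812
nΣx² − (Σx)² = 2280 − 1764 = 516; nΣy² − (Σy)² = 103145 − 101761 = 1384
r = 812 / √(516 × 1384) = 812 / 845.0704 ≈ 0.961

0.961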